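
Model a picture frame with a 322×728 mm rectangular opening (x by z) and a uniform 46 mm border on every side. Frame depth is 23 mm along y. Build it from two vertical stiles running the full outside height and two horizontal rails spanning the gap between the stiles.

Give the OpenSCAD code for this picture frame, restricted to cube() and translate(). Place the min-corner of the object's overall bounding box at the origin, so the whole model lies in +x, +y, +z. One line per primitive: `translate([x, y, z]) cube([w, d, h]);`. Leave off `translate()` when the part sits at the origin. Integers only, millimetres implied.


cube([46, 23, 820]);
translate([368, 0, 0]) cube([46, 23, 820]);
translate([46, 0, 0]) cube([322, 23, 46]);
translate([46, 0, 774]) cube([322, 23, 46]);


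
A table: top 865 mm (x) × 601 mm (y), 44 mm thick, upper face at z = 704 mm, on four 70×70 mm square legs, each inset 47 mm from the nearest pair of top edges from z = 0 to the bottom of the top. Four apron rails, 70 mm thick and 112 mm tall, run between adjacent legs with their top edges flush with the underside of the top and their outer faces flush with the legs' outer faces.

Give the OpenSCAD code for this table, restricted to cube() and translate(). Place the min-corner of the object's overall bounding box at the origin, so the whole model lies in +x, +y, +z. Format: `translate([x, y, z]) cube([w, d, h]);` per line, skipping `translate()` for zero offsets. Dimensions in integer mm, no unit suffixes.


// leg_h = 704 - 44 = 660
// apron z = 660 - 112 = 548
translate([0, 0, 660]) cube([865, 601, 44]);
translate([47, 47, 0]) cube([70, 70, 660]);
translate([748, 47, 0]) cube([70, 70, 660]);
translate([47, 484, 0]) cube([70, 70, 660]);
translate([748, 484, 0]) cube([70, 70, 660]);
translate([117, 47, 548]) cube([631, 70, 112]);
translate([117, 484, 548]) cube([631, 70, 112]);
translate([47, 117, 548]) cube([70, 367, 112]);
translate([748, 117, 548]) cube([70, 367, 112]);


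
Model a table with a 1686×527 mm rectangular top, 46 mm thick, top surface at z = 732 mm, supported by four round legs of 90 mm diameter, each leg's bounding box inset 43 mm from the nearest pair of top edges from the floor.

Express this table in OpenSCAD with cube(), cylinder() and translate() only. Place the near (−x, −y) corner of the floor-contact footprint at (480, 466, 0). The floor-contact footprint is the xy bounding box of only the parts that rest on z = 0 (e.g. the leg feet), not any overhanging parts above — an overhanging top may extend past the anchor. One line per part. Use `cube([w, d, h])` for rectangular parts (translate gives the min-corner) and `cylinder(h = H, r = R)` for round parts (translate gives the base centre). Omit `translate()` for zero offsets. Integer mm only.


// leg_h = 732 - 46 = 686
translate([437, 423, 686]) cube([1686, 527, 46]);
translate([525, 511, 0]) cylinder(h = 686, r = 45);
translate([2035, 511, 0]) cylinder(h = 686, r = 45);
translate([525, 862, 0]) cylinder(h = 686, r = 45);
translate([2035, 862, 0]) cylinder(h = 686, r = 45);


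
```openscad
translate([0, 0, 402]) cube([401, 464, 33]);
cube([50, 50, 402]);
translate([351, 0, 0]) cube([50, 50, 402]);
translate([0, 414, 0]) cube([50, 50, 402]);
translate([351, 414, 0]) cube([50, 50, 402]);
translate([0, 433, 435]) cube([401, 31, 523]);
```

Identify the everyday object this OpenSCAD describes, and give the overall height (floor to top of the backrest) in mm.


A chair. The overall height is 958 mm.

A slab on four corner posts with a tall panel at the back — a chair. The seat slab sits at z = 402 with thickness 33, and the 523 mm backrest starts at the seat top, so the overall height is 402 + 33 + 523 = 958 mm.


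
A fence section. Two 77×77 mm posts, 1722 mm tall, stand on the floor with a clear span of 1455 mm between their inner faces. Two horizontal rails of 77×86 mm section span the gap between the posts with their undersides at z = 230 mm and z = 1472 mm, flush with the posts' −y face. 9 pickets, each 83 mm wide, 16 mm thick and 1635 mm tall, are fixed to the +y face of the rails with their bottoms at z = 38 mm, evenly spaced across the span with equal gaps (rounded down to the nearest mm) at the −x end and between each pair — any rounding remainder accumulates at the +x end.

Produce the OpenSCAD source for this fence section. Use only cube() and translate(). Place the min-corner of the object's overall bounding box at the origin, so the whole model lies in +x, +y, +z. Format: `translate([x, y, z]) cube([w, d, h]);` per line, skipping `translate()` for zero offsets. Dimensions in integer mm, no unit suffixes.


cube([77, 77, 1722]);
translate([1532, 0, 0]) cube([77, 77, 1722]);
translate([77, 0, 230]) cube([1455, 77, 86]);
translate([77, 0, 1472]) cube([1455, 77, 86]);
translate([147, 77, 38]) cube([83, 16, 1635]);
translate([300, 77, 38]) cube([83, 16, 1635]);
translate([453, 77, 38]) cube([83, 16, 1635]);
translate([606, 77, 38]) cube([83, 16, 1635]);
translate([759, 77, 38]) cube([83, 16, 1635]);
translate([912, 77, 38]) cube([83, 16, 1635]);
translate([1065, 77, 38]) cube([83, 16, 1635]);
translate([1218, 77, 38]) cube([83, 16, 1635]);
translate([1371, 77, 38]) cube([83, 16, 1635]);


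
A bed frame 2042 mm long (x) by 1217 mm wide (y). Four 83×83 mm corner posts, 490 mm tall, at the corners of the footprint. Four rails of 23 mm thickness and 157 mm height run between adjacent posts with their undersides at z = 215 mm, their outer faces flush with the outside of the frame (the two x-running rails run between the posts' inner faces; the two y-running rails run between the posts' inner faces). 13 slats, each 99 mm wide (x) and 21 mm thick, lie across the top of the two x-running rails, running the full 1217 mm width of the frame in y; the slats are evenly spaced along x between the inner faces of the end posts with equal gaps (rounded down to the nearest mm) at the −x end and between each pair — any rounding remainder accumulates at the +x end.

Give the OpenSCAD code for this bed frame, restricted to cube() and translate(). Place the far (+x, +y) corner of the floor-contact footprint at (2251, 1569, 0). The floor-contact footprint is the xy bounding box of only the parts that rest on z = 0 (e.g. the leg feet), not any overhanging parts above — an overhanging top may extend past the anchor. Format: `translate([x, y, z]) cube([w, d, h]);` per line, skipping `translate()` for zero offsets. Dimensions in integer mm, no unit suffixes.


// slat z = rail_z + rail_h = 215 + 157 = 372
// slat gap = ⌊(1876 − 13·99) / 14⌋ = 42
translate([209, 352, 0]) cube([83, 83, 490]);
translate([209, 1486, 0]) cube([83, 83, 490]);
translate([2168, 352, 0]) cube([83, 83, 490]);
translate([2168, 1486, 0]) cube([83, 83, 490]);
translate([292, 352, 215]) cube([1876, 23, 157]);
translate([292, 1546, 215]) cube([1876, 23, 157]);
translate([209, 435, 215]) cube([23, 1051, 157]);
translate([2228, 435, 215]) cube([23, 1051, 157]);
translate([334, 352, 372]) cube([99, 1217, 21]);
translate([475, 352, 372]) cube([99, 1217, 21]);
translate([616, 352, 372]) cube([99, 1217, 21]);
translate([757, 352, 372]) cube([99, 1217, 21]);
translate([898, 352, 372]) cube([99, 1217, 21]);
translate([1039, 352, 372]) cube([99, 1217, 21]);
translate([1180, 352, 372]) cube([99, 1217, 21]);
translate([1321, 352, 372]) cube([99, 1217, 21]);
translate([1462, 352, 372]) cube([99, 1217, 21]);
translate([1603, 352, 372]) cube([99, 1217, 21]);
translate([1744, 352, 372]) cube([99, 1217, 21]);
translate([1885, 352, 372]) cube([99, 1217, 21]);
translate([2026, 352, 372]) cube([99, 1217, 21]);


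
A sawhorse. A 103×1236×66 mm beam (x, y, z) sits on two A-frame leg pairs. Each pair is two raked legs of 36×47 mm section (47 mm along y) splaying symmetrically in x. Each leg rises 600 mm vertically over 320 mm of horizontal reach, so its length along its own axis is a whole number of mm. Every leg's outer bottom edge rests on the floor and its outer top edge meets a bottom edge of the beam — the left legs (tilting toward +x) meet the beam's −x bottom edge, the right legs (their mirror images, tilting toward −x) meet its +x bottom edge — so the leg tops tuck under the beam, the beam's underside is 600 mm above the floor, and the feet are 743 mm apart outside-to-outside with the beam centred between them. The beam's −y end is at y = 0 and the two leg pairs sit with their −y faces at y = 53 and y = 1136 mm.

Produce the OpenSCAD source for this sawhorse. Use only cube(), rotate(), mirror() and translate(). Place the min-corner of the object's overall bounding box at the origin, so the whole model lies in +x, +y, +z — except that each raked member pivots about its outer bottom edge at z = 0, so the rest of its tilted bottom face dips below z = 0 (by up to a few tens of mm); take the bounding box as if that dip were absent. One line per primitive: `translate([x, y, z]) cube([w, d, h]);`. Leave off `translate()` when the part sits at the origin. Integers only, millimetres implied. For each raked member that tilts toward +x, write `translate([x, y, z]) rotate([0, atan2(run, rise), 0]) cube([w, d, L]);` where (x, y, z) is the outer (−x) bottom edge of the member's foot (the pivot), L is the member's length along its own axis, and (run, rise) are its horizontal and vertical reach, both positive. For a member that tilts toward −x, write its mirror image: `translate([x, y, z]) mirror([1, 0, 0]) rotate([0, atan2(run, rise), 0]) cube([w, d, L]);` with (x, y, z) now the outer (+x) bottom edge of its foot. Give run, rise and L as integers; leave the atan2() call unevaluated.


// leg length = √(320² + 600²) = 680
// right-leg outer foot x = 2·320 + 103 = 743
// beam min-corner = (320, 0, 600)
translate([320, 0, 600]) cube([103, 1236, 66]);
translate([0, 53, 0]) rotate([0, atan2(320, 600), 0]) cube([36, 47, 680]);
translate([743, 53, 0]) mirror([1, 0, 0]) rotate([0, atan2(320, 600), 0]) cube([36, 47, 680]);
translate([0, 1136, 0]) rotate([0, atan2(320, 600), 0]) cube([36, 47, 680]);
translate([743, 1136, 0]) mirror([1, 0, 0]) rotate([0, atan2(320, 600), 0]) cube([36, 47, 680]);


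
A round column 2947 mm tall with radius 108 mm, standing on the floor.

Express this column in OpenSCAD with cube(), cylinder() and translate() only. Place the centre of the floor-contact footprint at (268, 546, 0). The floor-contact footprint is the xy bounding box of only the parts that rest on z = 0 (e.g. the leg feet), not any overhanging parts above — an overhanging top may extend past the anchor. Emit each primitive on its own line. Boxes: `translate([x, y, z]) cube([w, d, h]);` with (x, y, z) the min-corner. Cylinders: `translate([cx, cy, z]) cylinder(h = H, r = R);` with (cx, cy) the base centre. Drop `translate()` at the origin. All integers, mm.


translate([268, 546, 0]) cylinder(h = 2947, r = 108);


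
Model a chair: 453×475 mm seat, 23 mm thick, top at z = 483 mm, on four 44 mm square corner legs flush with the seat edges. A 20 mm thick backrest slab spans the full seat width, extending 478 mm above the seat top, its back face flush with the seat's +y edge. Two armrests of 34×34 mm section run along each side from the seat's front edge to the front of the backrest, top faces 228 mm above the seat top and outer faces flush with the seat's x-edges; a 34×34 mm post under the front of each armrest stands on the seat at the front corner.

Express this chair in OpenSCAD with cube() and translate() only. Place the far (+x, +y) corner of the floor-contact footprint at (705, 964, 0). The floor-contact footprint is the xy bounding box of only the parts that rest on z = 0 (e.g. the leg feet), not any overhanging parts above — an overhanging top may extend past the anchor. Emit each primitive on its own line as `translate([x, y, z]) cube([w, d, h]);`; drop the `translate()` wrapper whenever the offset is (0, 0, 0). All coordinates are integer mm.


// leg_h = 483 - 23 = 460
// arm post h = 228 - 34 = 194
translate([252, 489, 460]) cube([453, 475, 23]);
translate([252, 489, 0]) cube([44, 44, 460]);
translate([661, 489, 0]) cube([44, 44, 460]);
translate([252, 920, 0]) cube([44, 44, 460]);
translate([661, 920, 0]) cube([44, 44, 460]);
translate([252, 944, 483]) cube([453, 20, 478]);
translate([252, 489, 677]) cube([34, 455, 34]);
translate([671, 489, 677]) cube([34, 455, 34]);
translate([252, 489, 483]) cube([34, 34, 194]);
translate([671, 489, 483]) cube([34, 34, 194]);


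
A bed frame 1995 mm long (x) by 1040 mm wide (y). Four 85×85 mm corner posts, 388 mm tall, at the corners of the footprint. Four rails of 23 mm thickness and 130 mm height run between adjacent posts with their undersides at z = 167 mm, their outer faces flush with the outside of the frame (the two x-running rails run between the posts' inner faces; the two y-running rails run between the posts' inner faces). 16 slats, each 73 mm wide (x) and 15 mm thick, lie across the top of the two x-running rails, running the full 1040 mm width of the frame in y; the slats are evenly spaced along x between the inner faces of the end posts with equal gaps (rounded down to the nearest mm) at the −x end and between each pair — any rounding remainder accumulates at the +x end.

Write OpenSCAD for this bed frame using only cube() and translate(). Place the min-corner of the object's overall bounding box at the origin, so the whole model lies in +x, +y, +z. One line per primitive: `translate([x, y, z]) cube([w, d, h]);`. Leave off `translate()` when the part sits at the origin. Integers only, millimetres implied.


// slat z = rail_z + rail_h = 167 + 130 = 297
// slat gap = ⌊(1825 − 16·73) / 17⌋ = 38
cube([85, 85, 388]);
translate([0, 955, 0]) cube([85, 85, 388]);
translate([1910, 0, 0]) cube([85, 85, 388]);
translate([1910, 955, 0]) cube([85, 85, 388]);
translate([85, 0, 167]) cube([1825, 23, 130]);
translate([85, 1017, 167]) cube([1825, 23, 130]);
translate([0, 85, 167]) cube([23, 870, 130]);
translate([1972, 85, 167]) cube([23, 870, 130]);
translate([123, 0, 297]) cube([73, 1040, 15]);
translate([234, 0, 297]) cube([73, 1040, 15]);
translate([345, 0, 297]) cube([73, 1040, 15]);
translate([456, 0, 297]) cube([73, 1040, 15]);
translate([567, 0, 297]) cube([73, 1040, 15]);
translate([678, 0, 297]) cube([73, 1040, 15]);
translate([789, 0, 297]) cube([73, 1040, 15]);
translate([900, 0, 297]) cube([73, 1040, 15]);
translate([1011, 0, 297]) cube([73, 1040, 15]);
translate([1122, 0, 297]) cube([73, 1040, 15]);
translate([1233, 0, 297]) cube([73, 1040, 15]);
translate([1344, 0, 297]) cube([73, 1040, 15]);
translate([1455, 0, 297]) cube([73, 1040, 15]);
translate([1566, 0, 297]) cube([73, 1040, 15]);
translate([1677, 0, 297]) cube([73, 1040, 15]);
translate([1788, 0, 297]) cube([73, 1040, 15]);


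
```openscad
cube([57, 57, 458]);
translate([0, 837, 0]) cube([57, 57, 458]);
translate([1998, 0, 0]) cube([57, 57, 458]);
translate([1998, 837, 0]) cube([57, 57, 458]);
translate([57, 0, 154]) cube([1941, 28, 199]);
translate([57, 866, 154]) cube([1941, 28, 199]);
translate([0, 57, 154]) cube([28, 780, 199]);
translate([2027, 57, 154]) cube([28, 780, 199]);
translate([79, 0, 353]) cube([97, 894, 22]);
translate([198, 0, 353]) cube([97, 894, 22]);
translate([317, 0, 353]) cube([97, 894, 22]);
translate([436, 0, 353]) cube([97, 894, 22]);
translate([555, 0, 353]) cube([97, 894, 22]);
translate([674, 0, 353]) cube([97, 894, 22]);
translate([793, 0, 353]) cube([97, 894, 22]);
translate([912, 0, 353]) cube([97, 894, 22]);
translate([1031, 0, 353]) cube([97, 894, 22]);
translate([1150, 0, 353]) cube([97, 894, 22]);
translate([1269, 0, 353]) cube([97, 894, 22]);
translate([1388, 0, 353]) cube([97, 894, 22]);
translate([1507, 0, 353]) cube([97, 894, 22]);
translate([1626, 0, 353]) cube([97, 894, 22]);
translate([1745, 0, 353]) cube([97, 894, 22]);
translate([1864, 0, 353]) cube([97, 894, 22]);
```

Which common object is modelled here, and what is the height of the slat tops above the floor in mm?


A bed frame. The slat-top height is 375 mm.

Four posts, four rails, and a row of slats — a bed frame. Slats sit on the rails at z = 154 + 199 = 353; with slat thickness 22, the top is 375 mm.


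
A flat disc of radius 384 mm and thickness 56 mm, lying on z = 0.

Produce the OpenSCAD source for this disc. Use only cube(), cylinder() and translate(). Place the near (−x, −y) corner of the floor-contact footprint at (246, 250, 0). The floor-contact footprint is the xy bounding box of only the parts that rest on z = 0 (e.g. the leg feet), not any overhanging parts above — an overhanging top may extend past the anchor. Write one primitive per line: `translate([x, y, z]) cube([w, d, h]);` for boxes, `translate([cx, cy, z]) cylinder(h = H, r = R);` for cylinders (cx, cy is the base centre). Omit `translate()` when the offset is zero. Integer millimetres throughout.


translate([630, 634, 0]) cylinder(h = 56, r = 384);


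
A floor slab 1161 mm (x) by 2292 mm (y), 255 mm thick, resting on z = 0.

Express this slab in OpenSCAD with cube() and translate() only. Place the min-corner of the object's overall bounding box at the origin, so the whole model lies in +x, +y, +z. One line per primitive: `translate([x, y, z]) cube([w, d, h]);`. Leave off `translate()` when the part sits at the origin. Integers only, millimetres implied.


cube([1161, 2292, 255]);


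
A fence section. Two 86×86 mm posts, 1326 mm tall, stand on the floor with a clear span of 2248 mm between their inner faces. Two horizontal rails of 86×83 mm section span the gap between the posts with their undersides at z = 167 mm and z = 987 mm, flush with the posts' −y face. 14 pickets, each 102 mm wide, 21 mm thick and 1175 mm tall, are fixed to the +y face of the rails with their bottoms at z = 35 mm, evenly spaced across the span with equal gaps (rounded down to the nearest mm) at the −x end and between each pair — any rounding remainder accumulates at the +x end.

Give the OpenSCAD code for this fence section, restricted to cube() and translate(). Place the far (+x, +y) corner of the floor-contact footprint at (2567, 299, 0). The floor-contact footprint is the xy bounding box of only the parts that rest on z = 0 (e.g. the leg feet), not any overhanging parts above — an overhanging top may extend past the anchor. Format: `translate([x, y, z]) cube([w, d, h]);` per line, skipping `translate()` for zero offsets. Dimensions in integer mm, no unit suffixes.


translate([147, 213, 0]) cube([86, 86, 1326]);
translate([2481, 213, 0]) cube([86, 86, 1326]);
translate([233, 213, 167]) cube([2248, 86, 83]);
translate([233, 213, 987]) cube([2248, 86, 83]);
translate([287, 299, 35]) cube([102, 21, 1175]);
translate([443, 299, 35]) cube([102, 21, 1175]);
translate([599, 299, 35]) cube([102, 21, 1175]);
translate([755, 299, 35]) cube([102, 21, 1175]);
translate([911, 299, 35]) cube([102, 21, 1175]);
translate([1067, 299, 35]) cube([102, 21, 1175]);
translate([1223, 299, 35]) cube([102, 21, 1175]);
translate([1379, 299, 35]) cube([102, 21, 1175]);
translate([1535, 299, 35]) cube([102, 21, 1175]);
translate([1691, 299, 35]) cube([102, 21, 1175]);
translate([1847, 299, 35]) cube([102, 21, 1175]);
translate([2003, 299, 35]) cube([102, 21, 1175]);
translate([2159, 299, 35]) cube([102, 21, 1175]);
translate([2315, 299, 35]) cube([102, 21, 1175]);


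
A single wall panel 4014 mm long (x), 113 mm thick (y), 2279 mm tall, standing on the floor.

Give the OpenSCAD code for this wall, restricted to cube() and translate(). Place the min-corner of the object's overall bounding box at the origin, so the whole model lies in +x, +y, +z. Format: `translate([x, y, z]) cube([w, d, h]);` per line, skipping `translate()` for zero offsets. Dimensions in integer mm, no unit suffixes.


cube([4014, 113, 2279]);


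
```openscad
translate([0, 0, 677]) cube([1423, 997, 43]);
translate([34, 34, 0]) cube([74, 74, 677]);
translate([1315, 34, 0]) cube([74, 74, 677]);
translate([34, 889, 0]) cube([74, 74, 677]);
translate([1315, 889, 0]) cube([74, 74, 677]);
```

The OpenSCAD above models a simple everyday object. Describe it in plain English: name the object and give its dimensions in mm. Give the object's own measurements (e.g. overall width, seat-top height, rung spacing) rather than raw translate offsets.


A table: top 1423 mm (x) × 997 mm (y), 43 mm thick, upper face at z = 720 mm, on four 74×74 mm square legs, each inset 34 mm from the nearest pair of top edges from z = 0 to the bottom of the top.


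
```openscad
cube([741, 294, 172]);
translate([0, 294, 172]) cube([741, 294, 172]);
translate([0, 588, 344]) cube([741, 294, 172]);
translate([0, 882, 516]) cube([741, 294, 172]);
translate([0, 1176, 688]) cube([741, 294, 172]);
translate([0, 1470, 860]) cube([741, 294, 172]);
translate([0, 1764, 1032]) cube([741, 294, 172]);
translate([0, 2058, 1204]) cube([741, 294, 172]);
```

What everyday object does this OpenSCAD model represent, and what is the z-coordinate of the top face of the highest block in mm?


A staircase. The total rise is 1376 mm.

8 identical blocks, each offset up and back from the previous — a staircase. Each step is 172 mm tall and there are 8 of them, so the total rise is 8 × 172 = 1376 mm.


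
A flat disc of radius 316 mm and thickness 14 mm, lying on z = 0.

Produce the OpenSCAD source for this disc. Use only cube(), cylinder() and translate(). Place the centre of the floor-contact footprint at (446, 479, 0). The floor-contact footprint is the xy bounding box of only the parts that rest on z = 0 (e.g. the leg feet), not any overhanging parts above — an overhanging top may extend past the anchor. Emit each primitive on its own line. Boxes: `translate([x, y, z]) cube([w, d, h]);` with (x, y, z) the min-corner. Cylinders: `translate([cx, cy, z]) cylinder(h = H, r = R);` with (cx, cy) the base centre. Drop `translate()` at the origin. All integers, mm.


translate([446, 479, 0]) cylinder(h = 14, r = 316);


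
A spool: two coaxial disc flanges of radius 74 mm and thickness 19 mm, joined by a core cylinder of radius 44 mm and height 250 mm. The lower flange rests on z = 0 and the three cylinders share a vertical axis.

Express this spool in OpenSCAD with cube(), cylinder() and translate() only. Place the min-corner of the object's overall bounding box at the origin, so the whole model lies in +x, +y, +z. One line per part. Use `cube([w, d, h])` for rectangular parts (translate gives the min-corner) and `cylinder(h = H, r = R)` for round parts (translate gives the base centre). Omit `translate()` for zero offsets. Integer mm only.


translate([74, 74, 0]) cylinder(h = 19, r = 74);
translate([74, 74, 19]) cylinder(h = 250, r = 44);
translate([74, 74, 269]) cylinder(h = 19, r = 74);


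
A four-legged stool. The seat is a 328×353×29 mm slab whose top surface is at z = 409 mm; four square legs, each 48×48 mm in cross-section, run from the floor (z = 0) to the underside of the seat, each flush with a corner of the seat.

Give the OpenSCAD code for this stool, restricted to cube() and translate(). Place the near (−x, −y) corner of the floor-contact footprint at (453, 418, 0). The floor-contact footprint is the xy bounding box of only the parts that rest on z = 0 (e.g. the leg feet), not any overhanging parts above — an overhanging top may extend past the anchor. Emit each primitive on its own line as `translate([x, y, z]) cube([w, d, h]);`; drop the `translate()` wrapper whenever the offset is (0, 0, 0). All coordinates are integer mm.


translate([453, 418, 380]) cube([328, 353, 29]);
translate([453, 418, 0]) cube([48, 48, 380]);
translate([733, 418, 0]) cube([48, 48, 380]);
translate([453, 723, 0]) cube([48, 48, 380]);
translate([733, 723, 0]) cube([48, 48, 380]);


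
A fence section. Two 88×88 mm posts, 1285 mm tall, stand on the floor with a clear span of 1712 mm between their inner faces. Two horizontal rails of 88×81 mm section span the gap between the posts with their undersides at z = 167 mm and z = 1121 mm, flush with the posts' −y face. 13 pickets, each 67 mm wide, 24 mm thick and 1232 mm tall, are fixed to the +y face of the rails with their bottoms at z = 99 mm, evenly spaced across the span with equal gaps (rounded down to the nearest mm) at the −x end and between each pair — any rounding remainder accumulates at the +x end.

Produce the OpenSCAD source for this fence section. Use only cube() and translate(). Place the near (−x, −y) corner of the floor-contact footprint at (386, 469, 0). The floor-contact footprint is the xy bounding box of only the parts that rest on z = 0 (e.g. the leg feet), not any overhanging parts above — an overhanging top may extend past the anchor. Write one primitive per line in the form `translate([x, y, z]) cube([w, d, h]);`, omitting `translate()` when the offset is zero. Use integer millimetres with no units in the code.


translate([386, 469, 0]) cube([88, 88, 1285]);
translate([2186, 469, 0]) cube([88, 88, 1285]);
translate([474, 469, 167]) cube([1712, 88, 81]);
translate([474, 469, 1121]) cube([1712, 88, 81]);
translate([534, 557, 99]) cube([67, 24, 1232]);
translate([661, 557, 99]) cube([67, 24, 1232]);
translate([788, 557, 99]) cube([67, 24, 1232]);
translate([915, 557, 99]) cube([67, 24, 1232]);
translate([1042, 557, 99]) cube([67, 24, 1232]);
translate([1169, 557, 99]) cube([67, 24, 1232]);
translate([1296, 557, 99]) cube([67, 24, 1232]);
translate([1423, 557, 99]) cube([67, 24, 1232]);
translate([1550, 557, 99]) cube([67, 24, 1232]);
translate([1677, 557, 99]) cube([67, 24, 1232]);
translate([1804, 557, 99]) cube([67, 24, 1232]);
translate([1931, 557, 99]) cube([67, 24, 1232]);
translate([2058, 557, 99]) cube([67, 24, 1232]);


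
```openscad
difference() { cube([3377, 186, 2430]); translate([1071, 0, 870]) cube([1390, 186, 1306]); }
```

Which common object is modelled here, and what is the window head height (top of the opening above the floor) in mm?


A wall with a window opening. The window head height is 2176 mm.

A wall with a rectangular opening subtracted — a window. Sill at z = 870, opening 1306 mm tall, so the head is at 870 + 1306 = 2176 mm.


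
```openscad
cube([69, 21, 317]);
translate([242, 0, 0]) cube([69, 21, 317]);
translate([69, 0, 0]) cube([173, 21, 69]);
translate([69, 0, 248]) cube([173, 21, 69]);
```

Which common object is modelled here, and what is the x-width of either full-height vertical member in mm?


A picture frame. The border width is 69 mm.

Four thin pieces enclosing a rectangular opening — a picture frame. The two full-height stiles are 317 mm tall; the top rail sits at z = 248 and is 69 mm tall, so the border above the opening is 317 − 248 = 69 mm, matching the stile x-width.


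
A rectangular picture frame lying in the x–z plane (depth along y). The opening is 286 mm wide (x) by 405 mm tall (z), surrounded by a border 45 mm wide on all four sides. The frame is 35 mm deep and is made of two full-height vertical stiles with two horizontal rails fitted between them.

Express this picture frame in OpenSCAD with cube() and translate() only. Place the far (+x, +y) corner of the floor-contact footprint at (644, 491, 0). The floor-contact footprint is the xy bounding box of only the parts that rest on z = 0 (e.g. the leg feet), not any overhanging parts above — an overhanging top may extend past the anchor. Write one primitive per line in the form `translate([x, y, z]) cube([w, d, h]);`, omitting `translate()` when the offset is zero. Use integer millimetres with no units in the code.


translate([268, 456, 0]) cube([45, 35, 495]);
translate([599, 456, 0]) cube([45, 35, 495]);
translate([313, 456, 0]) cube([286, 35, 45]);
translate([313, 456, 450]) cube([286, 35, 45]);


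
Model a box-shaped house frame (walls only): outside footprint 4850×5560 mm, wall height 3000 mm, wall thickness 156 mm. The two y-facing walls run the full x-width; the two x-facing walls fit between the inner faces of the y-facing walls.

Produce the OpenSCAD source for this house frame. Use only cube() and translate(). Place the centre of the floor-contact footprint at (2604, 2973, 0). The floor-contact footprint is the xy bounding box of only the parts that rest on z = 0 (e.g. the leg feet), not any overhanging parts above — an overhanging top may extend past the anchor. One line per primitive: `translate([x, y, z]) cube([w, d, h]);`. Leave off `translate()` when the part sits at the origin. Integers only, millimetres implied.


translate([179, 193, 0]) cube([4850, 156, 3000]);
translate([179, 5597, 0]) cube([4850, 156, 3000]);
translate([179, 349, 0]) cube([156, 5248, 3000]);
translate([4873, 349, 0]) cube([156, 5248, 3000]);


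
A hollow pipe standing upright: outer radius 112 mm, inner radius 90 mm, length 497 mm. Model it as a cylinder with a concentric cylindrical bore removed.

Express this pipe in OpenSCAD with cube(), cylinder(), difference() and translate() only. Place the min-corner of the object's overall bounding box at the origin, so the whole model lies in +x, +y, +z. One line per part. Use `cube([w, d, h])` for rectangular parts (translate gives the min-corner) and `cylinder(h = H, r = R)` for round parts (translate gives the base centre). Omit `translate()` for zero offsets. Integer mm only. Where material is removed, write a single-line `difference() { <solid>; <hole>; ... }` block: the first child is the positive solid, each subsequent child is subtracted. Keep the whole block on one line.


difference() { translate([112, 112, 0]) cylinder(h = 497, r = 112); translate([112, 112, 0]) cylinder(h = 497, r = 90); }


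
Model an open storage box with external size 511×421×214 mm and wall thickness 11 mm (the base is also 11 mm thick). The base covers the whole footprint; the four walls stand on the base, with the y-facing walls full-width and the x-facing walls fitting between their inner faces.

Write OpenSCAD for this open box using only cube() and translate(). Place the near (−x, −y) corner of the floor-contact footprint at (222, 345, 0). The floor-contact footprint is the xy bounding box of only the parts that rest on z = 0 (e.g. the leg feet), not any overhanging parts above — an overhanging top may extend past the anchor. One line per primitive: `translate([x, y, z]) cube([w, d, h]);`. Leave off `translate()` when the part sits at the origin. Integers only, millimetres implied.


translate([222, 345, 0]) cube([511, 421, 11]);
translate([222, 345, 11]) cube([511, 11, 203]);
translate([222, 755, 11]) cube([511, 11, 203]);
translate([222, 356, 11]) cube([11, 399, 203]);
translate([722, 356, 11]) cube([11, 399, 203]);


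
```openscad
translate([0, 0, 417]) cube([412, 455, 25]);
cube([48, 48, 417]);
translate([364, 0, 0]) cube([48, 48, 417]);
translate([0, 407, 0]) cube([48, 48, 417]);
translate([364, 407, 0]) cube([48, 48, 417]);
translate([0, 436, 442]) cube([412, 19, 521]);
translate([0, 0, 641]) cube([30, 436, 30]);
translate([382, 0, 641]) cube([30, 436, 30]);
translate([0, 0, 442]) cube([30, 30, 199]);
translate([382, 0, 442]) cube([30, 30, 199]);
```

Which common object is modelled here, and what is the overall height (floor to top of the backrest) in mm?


A chair. The overall height is 963 mm.

A slab on four corner posts with a tall panel at the back — a chair. The seat slab sits at z = 417 with thickness 25, and the 521 mm backrest starts at the seat top, so the overall height is 417 + 25 + 521 = 963 mm.


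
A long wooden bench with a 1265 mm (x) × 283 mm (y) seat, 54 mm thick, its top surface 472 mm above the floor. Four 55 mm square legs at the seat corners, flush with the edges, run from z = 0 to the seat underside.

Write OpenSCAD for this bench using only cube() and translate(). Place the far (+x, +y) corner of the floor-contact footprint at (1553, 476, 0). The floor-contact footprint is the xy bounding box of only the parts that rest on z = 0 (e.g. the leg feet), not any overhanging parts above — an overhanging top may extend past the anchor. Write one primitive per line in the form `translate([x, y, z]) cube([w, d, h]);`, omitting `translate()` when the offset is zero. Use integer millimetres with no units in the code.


// leg_h = 472 − 54 = 418
translate([288, 193, 418]) cube([1265, 283, 54]);
translate([288, 193, 0]) cube([55, 55, 418]);
translate([288, 421, 0]) cube([55, 55, 418]);
translate([1498, 193, 0]) cube([55, 55, 418]);
translate([1498, 421, 0]) cube([55, 55, 418]);


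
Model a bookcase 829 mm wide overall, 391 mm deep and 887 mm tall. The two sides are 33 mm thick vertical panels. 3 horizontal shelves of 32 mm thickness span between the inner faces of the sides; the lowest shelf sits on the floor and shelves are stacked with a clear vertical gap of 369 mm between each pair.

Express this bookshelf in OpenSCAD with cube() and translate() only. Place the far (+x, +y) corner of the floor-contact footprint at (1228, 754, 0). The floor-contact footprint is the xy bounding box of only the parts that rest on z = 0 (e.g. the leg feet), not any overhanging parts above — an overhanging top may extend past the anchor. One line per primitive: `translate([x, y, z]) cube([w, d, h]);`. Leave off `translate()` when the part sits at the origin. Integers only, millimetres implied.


translate([399, 363, 0]) cube([33, 391, 887]);
translate([1195, 363, 0]) cube([33, 391, 887]);
translate([432, 363, 0]) cube([763, 391, 32]);
translate([432, 363, 401]) cube([763, 391, 32]);
translate([432, 363, 802]) cube([763, 391, 32]);


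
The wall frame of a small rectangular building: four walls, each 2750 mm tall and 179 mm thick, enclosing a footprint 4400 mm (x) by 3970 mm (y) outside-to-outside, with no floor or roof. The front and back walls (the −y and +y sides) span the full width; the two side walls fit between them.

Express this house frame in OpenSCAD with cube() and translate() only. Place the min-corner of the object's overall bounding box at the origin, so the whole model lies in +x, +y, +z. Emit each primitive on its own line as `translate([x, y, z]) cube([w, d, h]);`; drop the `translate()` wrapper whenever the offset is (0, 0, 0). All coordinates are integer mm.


cube([4400, 179, 2750]);
translate([0, 3791, 0]) cube([4400, 179, 2750]);
translate([0, 179, 0]) cube([179, 3612, 2750]);
translate([4221, 179, 0]) cube([179, 3612, 2750]);


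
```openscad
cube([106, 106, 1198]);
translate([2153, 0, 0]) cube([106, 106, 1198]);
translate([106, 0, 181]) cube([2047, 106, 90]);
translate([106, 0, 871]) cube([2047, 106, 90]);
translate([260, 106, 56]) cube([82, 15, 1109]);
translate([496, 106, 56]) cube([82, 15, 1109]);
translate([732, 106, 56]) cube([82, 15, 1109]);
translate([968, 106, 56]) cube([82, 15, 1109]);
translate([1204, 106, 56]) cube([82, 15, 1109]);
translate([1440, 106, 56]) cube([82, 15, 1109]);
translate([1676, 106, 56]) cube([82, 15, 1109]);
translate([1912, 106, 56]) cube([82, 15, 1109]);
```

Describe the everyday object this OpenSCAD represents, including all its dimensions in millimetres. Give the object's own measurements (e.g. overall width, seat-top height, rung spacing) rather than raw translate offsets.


A fence section. Two 106×106 mm posts, 1198 mm tall, stand on the floor with a clear span of 2047 mm between their inner faces. Two horizontal rails of 106×90 mm section span the gap between the posts with their undersides at z = 181 mm and z = 871 mm, flush with the posts' −y face. 8 pickets, each 82 mm wide, 15 mm thick and 1109 mm tall, are fixed to the +y face of the rails with their bottoms at z = 56 mm, spaced across the span with a 154 mm gap after the −x post and between neighbouring pickets, with 159 mm left before the +x post.


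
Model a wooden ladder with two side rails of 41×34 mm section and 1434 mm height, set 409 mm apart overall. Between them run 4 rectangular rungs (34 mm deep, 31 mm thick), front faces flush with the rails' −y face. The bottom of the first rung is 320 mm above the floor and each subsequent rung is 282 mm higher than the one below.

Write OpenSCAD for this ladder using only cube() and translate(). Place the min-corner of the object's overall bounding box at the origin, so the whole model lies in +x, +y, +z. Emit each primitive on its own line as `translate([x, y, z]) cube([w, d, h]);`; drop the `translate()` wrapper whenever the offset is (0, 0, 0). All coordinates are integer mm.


cube([41, 34, 1434]);
translate([368, 0, 0]) cube([41, 34, 1434]);
translate([41, 0, 320]) cube([327, 34, 31]);
translate([41, 0, 602]) cube([327, 34, 31]);
translate([41, 0, 884]) cube([327, 34, 31]);
translate([41, 0, 1166]) cube([327, 34, 31]);


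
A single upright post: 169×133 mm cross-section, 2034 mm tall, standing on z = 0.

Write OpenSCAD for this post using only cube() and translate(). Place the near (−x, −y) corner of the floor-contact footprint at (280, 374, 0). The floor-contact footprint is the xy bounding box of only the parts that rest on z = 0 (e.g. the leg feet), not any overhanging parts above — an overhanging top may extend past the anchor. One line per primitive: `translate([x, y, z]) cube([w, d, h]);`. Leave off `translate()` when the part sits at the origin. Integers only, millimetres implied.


translate([280, 374, 0]) cube([169, 133, 2034]);


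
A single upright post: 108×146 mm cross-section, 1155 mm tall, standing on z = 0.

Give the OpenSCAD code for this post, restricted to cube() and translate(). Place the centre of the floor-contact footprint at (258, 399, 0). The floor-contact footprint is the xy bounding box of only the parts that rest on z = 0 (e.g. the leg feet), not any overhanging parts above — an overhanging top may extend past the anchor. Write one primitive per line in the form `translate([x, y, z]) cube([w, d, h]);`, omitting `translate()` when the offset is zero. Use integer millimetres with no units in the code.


translate([204, 326, 0]) cube([108, 146, 1155]);


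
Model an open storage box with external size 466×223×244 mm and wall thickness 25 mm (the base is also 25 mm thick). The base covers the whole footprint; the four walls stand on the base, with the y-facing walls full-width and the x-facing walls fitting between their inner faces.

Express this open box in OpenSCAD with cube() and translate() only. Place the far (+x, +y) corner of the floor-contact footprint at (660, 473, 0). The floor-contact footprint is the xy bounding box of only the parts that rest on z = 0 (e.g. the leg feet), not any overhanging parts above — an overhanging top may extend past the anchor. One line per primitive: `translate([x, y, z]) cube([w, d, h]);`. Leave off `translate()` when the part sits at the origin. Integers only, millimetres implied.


translate([194, 250, 0]) cube([466, 223, 25]);
translate([194, 250, 25]) cube([466, 25, 219]);
translate([194, 448, 25]) cube([466, 25, 219]);
translate([194, 275, 25]) cube([25, 173, 219]);
translate([635, 275, 25]) cube([25, 173, 219]);


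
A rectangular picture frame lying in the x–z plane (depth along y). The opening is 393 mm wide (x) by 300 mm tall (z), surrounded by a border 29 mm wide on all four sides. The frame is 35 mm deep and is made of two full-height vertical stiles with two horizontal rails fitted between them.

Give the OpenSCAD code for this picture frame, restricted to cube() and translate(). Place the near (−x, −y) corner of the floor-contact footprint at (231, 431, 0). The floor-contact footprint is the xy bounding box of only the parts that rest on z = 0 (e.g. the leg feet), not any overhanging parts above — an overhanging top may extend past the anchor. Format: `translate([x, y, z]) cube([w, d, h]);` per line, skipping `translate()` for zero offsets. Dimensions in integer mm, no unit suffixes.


translate([231, 431, 0]) cube([29, 35, 358]);
translate([653, 431, 0]) cube([29, 35, 358]);
translate([260, 431, 0]) cube([393, 35, 29]);
translate([260, 431, 329]) cube([393, 35, 29]);


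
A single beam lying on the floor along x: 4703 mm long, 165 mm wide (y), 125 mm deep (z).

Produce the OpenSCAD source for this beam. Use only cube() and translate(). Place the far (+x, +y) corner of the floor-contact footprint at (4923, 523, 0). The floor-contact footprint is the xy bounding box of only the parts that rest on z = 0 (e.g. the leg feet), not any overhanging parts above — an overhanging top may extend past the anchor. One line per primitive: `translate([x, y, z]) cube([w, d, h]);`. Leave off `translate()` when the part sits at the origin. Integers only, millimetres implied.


translate([220, 358, 0]) cube([4703, 165, 125]);
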